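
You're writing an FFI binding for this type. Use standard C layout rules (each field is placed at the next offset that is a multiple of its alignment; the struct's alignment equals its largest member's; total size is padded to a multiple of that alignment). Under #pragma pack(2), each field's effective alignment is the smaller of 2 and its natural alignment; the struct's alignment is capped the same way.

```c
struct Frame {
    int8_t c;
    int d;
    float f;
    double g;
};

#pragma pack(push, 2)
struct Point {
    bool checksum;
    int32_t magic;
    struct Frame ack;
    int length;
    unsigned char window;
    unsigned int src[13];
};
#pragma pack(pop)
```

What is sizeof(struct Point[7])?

616

Frame: 0..1  c  (1B, 1-aligned); 1..4  -- padding (3B); 4..8  d  (4B, 4-aligned); 8..12  f  (4B, 4-aligned); 12..16  -- padding (4B); 16..24  g  (8B, 8-aligned); sizeof = 24, alignof = 8
0..1  checksum  (1B, 1-aligned)
1..2  -- padding (1B)
2..6  magic  (4B, 2-aligned)
6..30  ack  (24B, 2-aligned)
30..34  length  (4B, 2-aligned)
34..35  window  (1B, 1-aligned)
35..36  -- padding (1B)
36..88  src  (52B, 2-aligned)
sizeof = 88, alignof = 2
array of 7: 7 × 88 = 616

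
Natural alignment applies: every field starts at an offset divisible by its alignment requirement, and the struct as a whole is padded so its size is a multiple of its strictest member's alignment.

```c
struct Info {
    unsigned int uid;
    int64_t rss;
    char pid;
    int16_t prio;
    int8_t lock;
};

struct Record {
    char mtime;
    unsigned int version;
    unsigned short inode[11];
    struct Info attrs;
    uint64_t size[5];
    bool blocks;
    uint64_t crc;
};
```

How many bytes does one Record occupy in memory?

112 bytes

Info: 0..4  uid  (4B, 4-aligned); 4..8  -- padding (4B); 8..16  rss  (8B, 8-aligned); 16..17  pid  (1B, 1-aligned); 17..18  -- padding (1B); 18..20  prio  (2B, 2-aligned); 20..21  lock  (1B, 1-aligned); 21..24  -- tail padding (3B); sizeof = 24, alignof = 8
0..1  mtime  (1B, 1-aligned)
1..4  -- padding (3B)
4..8  version  (4B, 4-aligned)
8..30  inode  (22B, 2-aligned)
30..32  -- padding (2B)
32..56  attrs  (24B, 8-aligned)
56..96  size  (40B, 8-aligned)
96..97  blocks  (1B, 1-aligned)
97..104  -- padding (7B)
104..112  crc  (8B, 8-aligned)
sizeof = 112, alignof = 8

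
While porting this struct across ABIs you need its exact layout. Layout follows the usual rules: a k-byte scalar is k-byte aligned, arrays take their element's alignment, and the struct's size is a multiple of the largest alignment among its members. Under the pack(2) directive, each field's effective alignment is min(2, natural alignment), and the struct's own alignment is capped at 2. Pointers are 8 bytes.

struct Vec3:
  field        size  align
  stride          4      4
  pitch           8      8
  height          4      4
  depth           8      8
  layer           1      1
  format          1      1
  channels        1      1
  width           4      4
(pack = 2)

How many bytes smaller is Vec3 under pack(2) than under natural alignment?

8

natural layout:
  stride at 0 (size 4, align 4) → ends 4
  pad 4 to align 8 for pitch
  pitch at 8 (size 8, align 8) → ends 16
  height at 16 (size 4, align 4) → ends 20
  pad 4 to align 8 for depth
  depth at 24 (size 8, align 8) → ends 32
  layer at 32 (size 1, align 1) → ends 33
  format at 33 (size 1, align 1) → ends 34
  channels at 34 (size 1, align 1) → ends 35
  pad 1 to align 4 for width
  width at 36 (size 4, align 4) → ends 40
  total 40 bytes, alignment 8
packed(2) layout:
  stride at 0 (size 4, align 2) → ends 4
  pitch at 4 (size 8, align 2) → ends 12
  height at 12 (size 4, align 2) → ends 16
  depth at 16 (size 8, align 2) → ends 24
  layer at 24 (size 1, align 1) → ends 25
  format at 25 (size 1, align 1) → ends 26
  channels at 26 (size 1, align 1) → ends 27
  pad 1 to align 2 for width
  width at 28 (size 4, align 2) → ends 32
  total 32 bytes, alignment 2
40 − 32 = 8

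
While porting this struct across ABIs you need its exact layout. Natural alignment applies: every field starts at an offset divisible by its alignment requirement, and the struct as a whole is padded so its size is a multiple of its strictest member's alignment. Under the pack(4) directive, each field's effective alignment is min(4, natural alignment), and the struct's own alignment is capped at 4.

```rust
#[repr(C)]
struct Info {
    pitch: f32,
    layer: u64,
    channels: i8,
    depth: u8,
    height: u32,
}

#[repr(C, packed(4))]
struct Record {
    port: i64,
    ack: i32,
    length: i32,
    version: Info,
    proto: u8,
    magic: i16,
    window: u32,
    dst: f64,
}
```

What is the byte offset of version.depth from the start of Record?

Info: 0..4  pitch  (4B, 4-aligned); 4..8  -- padding (4B); 8..16  layer  (8B, 8-aligned); 16..17  channels  (1B, 1-aligned); 17..18  depth  (1B, 1-aligned); 18..20  -- padding (2B); 20..24  height  (4B, 4-aligned); sizeof = 24, alignof = 8
0..8  port  (8B, 4-aligned)
8..12  ack  (4B, 4-aligned)
12..16  length  (4B, 4-aligned)
16..40  version  (24B, 4-aligned)
within Info: depth at 17
16 + 17 = 33

33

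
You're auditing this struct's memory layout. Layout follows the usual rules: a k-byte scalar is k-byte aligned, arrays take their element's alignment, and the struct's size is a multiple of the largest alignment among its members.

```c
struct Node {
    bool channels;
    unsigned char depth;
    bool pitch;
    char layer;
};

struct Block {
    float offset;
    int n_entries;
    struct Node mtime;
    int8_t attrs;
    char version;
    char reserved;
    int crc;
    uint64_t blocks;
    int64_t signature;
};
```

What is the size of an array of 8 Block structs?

Node: channels at 0 (size 1, align 1) → ends 1; depth at 1 (size 1, align 1) → ends 2; pitch at 2 (size 1, align 1) → ends 3; layer at 3 (size 1, align 1) → ends 4; total 4 bytes, alignment 1
offset at 0 (size 4, align 4) → ends 4
n_entries at 4 (size 4, align 4) → ends 8
mtime at 8 (size 4, align 1) → ends 12
attrs at 12 (size 1, align 1) → ends 13
version at 13 (size 1, align 1) → ends 14
reserved at 14 (size 1, align 1) → ends 15
pad 1 to align 4 for crc
crc at 16 (size 4, align 4) → ends 20
pad 4 to align 8 for blocks
blocks at 24 (size 8, align 8) → ends 32
signature at 32 (size 8, align 8) → ends 40
total 40 bytes, alignment 8
array of 8: 8 × 40 = 320

320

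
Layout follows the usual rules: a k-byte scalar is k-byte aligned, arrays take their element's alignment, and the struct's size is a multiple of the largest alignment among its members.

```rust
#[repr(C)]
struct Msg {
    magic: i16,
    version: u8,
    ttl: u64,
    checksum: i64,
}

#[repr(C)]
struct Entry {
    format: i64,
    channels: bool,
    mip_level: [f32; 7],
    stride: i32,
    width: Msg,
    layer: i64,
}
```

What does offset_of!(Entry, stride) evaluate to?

40

Msg: magic at 0 (size 2, align 2) → ends 2; version at 2 (size 1, align 1) → ends 3; pad 5 to align 8 for ttl; ttl at 8 (size 8, align 8) → ends 16; checksum at 16 (size 8, align 8) → ends 24; total 24 bytes, alignment 8
format at 0 (size 8, align 8) → ends 8
channels at 8 (size 1, align 1) → ends 9
pad 3 to align 4 for mip_level
mip_level at 12 (size 28, align 4) → ends 40
stride at 40 (size 4, align 4) → ends 44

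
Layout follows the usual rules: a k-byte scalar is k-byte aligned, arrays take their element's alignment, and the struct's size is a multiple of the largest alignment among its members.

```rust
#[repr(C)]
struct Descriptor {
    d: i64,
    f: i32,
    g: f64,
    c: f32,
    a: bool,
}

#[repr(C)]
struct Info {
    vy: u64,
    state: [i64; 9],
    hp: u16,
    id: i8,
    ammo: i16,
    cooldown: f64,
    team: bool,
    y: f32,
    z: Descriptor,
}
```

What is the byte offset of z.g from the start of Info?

120

Descriptor: 0..8  d  (8B, 8-aligned); 8..12  f  (4B, 4-aligned); 12..16  -- padding (4B); 16..24  g  (8B, 8-aligned); 24..28  c  (4B, 4-aligned); 28..29  a  (1B, 1-aligned); 29..32  -- tail padding (3B); sizeof = 32, alignof = 8
0..8  vy  (8B, 8-aligned)
8..80  state  (72B, 8-aligned)
80..82  hp  (2B, 2-aligned)
82..83  id  (1B, 1-aligned)
83..84  -- padding (1B)
84..86  ammo  (2B, 2-aligned)
86..88  -- padding (2B)
88..96  cooldown  (8B, 8-aligned)
96..97  team  (1B, 1-aligned)
97..100  -- padding (3B)
100..104  y  (4B, 4-aligned)
104..136  z  (32B, 8-aligned)
within Descriptor: g at 16
104 + 16 = 120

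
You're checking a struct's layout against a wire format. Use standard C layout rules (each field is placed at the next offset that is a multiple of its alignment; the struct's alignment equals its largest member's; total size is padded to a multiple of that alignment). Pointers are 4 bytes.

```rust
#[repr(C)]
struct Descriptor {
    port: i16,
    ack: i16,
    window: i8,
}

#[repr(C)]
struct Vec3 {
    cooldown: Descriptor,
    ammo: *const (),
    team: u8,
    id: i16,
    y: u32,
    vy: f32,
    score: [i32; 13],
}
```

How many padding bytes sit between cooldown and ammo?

Descriptor: @0: port [2B, align 2] → 2; @2: ack [2B, align 2] → 4; @4: window [1B, align 1] → 5; +1 tail pad (align 2); size 6, align 2
@0: cooldown [6B, align 2] → 6
+2 pad (align 4)
@8: ammo [4B, align 4] → 12

2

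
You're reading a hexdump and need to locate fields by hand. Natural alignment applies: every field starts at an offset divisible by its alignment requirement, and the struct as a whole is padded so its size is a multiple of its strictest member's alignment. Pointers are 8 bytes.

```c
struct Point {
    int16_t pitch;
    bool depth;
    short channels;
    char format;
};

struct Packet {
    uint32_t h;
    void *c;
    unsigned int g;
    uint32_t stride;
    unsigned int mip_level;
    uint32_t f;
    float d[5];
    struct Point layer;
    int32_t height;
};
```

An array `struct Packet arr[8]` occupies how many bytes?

512

Point: 0..2  pitch  (2B, 2-aligned); 2..3  depth  (1B, 1-aligned); 3..4  -- padding (1B); 4..6  channels  (2B, 2-aligned); 6..7  format  (1B, 1-aligned); 7..8  -- tail padding (1B); sizeof = 8, alignof = 2
0..4  h  (4B, 4-aligned)
4..8  -- padding (4B)
8..16  c  (8B, 8-aligned)
16..20  g  (4B, 4-aligned)
20..24  stride  (4B, 4-aligned)
24..28  mip_level  (4B, 4-aligned)
28..32  f  (4B, 4-aligned)
32..52  d  (20B, 4-aligned)
52..60  layer  (8B, 2-aligned)
60..64  height  (4B, 4-aligned)
sizeof = 64, alignof = 8
array of 8: 8 × 64 = 512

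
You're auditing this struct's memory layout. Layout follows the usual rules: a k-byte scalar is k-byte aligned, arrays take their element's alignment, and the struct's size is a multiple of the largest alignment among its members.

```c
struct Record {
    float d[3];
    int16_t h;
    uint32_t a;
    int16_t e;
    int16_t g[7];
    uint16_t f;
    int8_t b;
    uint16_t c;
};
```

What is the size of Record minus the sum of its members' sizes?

d at 0 (size 12, align 4) → ends 12
h at 12 (size 2, align 2) → ends 14
pad 2 to align 4 for a
a at 16 (size 4, align 4) → ends 20
e at 20 (size 2, align 2) → ends 22
g at 22 (size 14, align 2) → ends 36
f at 36 (size 2, align 2) → ends 38
b at 38 (size 1, align 1) → ends 39
pad 1 to align 2 for c
c at 40 (size 2, align 2) → ends 42
tail pad 2 to reach multiple of 4
total 44 bytes, alignment 4
data bytes 39, size 44 → padding 5

5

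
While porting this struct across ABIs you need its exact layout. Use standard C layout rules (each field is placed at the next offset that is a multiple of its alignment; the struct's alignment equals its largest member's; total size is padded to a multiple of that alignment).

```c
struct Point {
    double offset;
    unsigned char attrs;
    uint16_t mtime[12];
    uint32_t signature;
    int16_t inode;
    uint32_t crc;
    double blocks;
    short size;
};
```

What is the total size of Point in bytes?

64

@0: offset [8B, align 8] → 8
@8: attrs [1B, align 1] → 9
+1 pad (align 2)
@10: mtime [24B, align 2] → 34
+2 pad (align 4)
@36: signature [4B, align 4] → 40
@40: inode [2B, align 2] → 42
+2 pad (align 4)
@44: crc [4B, align 4] → 48
@48: blocks [8B, align 8] → 56
@56: size [2B, align 2] → 58
+6 tail pad (align 8)
size 64, align 8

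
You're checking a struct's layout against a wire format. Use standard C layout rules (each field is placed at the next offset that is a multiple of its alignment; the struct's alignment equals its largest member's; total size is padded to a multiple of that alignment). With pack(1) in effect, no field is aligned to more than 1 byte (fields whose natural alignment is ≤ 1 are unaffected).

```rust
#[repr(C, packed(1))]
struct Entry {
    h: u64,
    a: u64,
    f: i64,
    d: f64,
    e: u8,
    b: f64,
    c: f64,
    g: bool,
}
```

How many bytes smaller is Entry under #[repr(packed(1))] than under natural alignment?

14

natural layout:
  @0: h [8B, align 8] → 8
  @8: a [8B, align 8] → 16
  @16: f [8B, align 8] → 24
  @24: d [8B, align 8] → 32
  @32: e [1B, align 1] → 33
  +7 pad (align 8)
  @40: b [8B, align 8] → 48
  @48: c [8B, align 8] → 56
  @56: g [1B, align 1] → 57
  +7 tail pad (align 8)
  size 64, align 8
packed(1) layout:
  @0: h [8B, align 1] → 8
  @8: a [8B, align 1] → 16
  @16: f [8B, align 1] → 24
  @24: d [8B, align 1] → 32
  @32: e [1B, align 1] → 33
  @33: b [8B, align 1] → 41
  @41: c [8B, align 1] → 49
  @49: g [1B, align 1] → 50
  size 50, align 1
64 − 50 = 14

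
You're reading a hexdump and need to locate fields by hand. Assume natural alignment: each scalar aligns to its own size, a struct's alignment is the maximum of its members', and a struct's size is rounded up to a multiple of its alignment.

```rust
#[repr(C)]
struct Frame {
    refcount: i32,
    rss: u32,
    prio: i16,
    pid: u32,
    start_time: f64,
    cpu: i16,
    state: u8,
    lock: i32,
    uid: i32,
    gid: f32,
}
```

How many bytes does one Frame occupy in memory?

40 bytes

0..4  refcount  (4B, 4-aligned)
4..8  rss  (4B, 4-aligned)
8..10  prio  (2B, 2-aligned)
10..12  -- padding (2B)
12..16  pid  (4B, 4-aligned)
16..24  start_time  (8B, 8-aligned)
24..26  cpu  (2B, 2-aligned)
26..27  state  (1B, 1-aligned)
27..28  -- padding (1B)
28..32  lock  (4B, 4-aligned)
32..36  uid  (4B, 4-aligned)
36..40  gid  (4B, 4-aligned)
sizeof = 40, alignof = 8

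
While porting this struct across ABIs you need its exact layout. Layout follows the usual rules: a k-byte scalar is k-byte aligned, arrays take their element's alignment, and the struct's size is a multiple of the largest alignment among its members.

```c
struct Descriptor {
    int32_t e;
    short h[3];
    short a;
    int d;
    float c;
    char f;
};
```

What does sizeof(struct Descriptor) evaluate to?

24 bytes

@0: e [4B, align 4] → 4
@4: h [6B, align 2] → 10
@10: a [2B, align 2] → 12
@12: d [4B, align 4] → 16
@16: c [4B, align 4] → 20
@20: f [1B, align 1] → 21
+3 tail pad (align 4)
size 24, align 4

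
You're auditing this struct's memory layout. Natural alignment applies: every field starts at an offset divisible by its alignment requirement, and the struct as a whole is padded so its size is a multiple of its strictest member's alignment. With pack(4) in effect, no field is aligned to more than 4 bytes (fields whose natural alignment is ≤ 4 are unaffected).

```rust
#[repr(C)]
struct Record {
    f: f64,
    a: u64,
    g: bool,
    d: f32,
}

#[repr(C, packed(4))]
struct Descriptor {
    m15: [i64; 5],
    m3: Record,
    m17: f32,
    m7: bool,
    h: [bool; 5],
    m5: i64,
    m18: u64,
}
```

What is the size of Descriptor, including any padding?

92

Record: 0..8  f  (8B, 8-aligned); 8..16  a  (8B, 8-aligned); 16..17  g  (1B, 1-aligned); 17..20  -- padding (3B); 20..24  d  (4B, 4-aligned); sizeof = 24, alignof = 8
0..40  m15  (40B, 4-aligned)
40..64  m3  (24B, 4-aligned)
64..68  m17  (4B, 4-aligned)
68..69  m7  (1B, 1-aligned)
69..74  h  (5B, 1-aligned)
74..76  -- padding (2B)
76..84  m5  (8B, 4-aligned)
84..92  m18  (8B, 4-aligned)
sizeof = 92, alignof = 4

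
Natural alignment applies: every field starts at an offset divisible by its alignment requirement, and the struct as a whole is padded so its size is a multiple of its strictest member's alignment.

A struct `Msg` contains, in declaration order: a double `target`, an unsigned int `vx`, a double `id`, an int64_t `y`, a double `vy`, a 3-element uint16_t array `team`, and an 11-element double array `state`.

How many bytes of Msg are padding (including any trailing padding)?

@0: target [8B, align 8] → 8
@8: vx [4B, align 4] → 12
+4 pad (align 8)
@16: id [8B, align 8] → 24
@24: y [8B, align 8] → 32
@32: vy [8B, align 8] → 40
@40: team [6B, align 2] → 46
+2 pad (align 8)
@48: state [88B, align 8] → 136
size 136, align 8
data bytes 130, size 136 → padding 6

6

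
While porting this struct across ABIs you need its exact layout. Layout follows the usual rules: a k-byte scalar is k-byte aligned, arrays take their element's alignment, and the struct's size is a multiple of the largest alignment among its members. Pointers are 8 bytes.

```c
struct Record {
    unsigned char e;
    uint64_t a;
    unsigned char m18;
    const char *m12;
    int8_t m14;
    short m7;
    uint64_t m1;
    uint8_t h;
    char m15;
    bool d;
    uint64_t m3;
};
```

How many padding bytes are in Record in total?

0..1  e  (1B, 1-aligned)
1..8  -- padding (7B)
8..16  a  (8B, 8-aligned)
16..17  m18  (1B, 1-aligned)
17..24  -- padding (7B)
24..32  m12  (8B, 8-aligned)
32..33  m14  (1B, 1-aligned)
33..34  -- padding (1B)
34..36  m7  (2B, 2-aligned)
36..40  -- padding (4B)
40..48  m1  (8B, 8-aligned)
48..49  h  (1B, 1-aligned)
49..50  m15  (1B, 1-aligned)
50..51  d  (1B, 1-aligned)
51..56  -- padding (5B)
56..64  m3  (8B, 8-aligned)
sizeof = 64, alignof = 8
data bytes 40, size 64 → padding 24

24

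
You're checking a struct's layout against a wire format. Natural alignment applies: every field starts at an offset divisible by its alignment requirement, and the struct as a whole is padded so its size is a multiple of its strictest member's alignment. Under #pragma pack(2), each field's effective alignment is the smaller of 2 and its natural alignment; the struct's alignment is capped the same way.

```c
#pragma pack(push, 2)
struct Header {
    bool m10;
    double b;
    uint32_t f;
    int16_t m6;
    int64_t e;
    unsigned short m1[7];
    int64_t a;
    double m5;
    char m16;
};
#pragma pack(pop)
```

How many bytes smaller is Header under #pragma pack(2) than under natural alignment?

16

natural layout:
  0..1  m10  (1B, 1-aligned)
  1..8  -- padding (7B)
  8..16  b  (8B, 8-aligned)
  16..20  f  (4B, 4-aligned)
  20..22  m6  (2B, 2-aligned)
  22..24  -- padding (2B)
  24..32  e  (8B, 8-aligned)
  32..46  m1  (14B, 2-aligned)
  46..48  -- padding (2B)
  48..56  a  (8B, 8-aligned)
  56..64  m5  (8B, 8-aligned)
  64..65  m16  (1B, 1-aligned)
  65..72  -- tail padding (7B)
  sizeof = 72, alignof = 8
packed(2) layout:
  0..1  m10  (1B, 1-aligned)
  1..2  -- padding (1B)
  2..10  b  (8B, 2-aligned)
  10..14  f  (4B, 2-aligned)
  14..16  m6  (2B, 2-aligned)
  16..24  e  (8B, 2-aligned)
  24..38  m1  (14B, 2-aligned)
  38..46  a  (8B, 2-aligned)
  46..54  m5  (8B, 2-aligned)
  54..55  m16  (1B, 1-aligned)
  55..56  -- tail padding (1B)
  sizeof = 56, alignof = 2
72 − 56 = 16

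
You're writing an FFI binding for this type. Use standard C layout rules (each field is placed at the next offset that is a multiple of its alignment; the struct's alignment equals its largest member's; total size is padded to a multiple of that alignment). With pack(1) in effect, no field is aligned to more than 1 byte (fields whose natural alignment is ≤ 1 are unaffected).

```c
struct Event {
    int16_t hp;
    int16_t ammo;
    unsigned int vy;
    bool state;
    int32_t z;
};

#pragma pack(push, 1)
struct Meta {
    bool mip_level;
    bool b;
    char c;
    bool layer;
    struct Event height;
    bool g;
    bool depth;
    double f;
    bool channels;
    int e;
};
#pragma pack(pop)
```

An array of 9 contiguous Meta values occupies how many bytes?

315

Event: hp at 0 (size 2, align 2) → ends 2; ammo at 2 (size 2, align 2) → ends 4; vy at 4 (size 4, align 4) → ends 8; state at 8 (size 1, align 1) → ends 9; pad 3 to align 4 for z; z at 12 (size 4, align 4) → ends 16; total 16 bytes, alignment 4
mip_level at 0 (size 1, align 1) → ends 1
b at 1 (size 1, align 1) → ends 2
c at 2 (size 1, align 1) → ends 3
layer at 3 (size 1, align 1) → ends 4
height at 4 (size 16, align 1) → ends 20
g at 20 (size 1, align 1) → ends 21
depth at 21 (size 1, align 1) → ends 22
f at 22 (size 8, align 1) → ends 30
channels at 30 (size 1, align 1) → ends 31
e at 31 (size 4, align 1) → ends 35
total 35 bytes, alignment 1
array of 9: 9 × 35 = 315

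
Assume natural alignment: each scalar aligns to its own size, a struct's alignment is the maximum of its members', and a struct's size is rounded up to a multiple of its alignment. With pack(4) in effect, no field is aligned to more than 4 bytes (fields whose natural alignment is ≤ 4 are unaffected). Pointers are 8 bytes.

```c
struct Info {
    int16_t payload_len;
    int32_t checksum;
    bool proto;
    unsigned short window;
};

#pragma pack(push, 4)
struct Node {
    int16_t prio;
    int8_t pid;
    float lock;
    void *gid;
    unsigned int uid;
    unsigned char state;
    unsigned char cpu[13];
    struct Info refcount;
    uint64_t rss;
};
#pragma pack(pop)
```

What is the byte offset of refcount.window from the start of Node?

46

Info: payload_len at 0 (size 2, align 2) → ends 2; pad 2 to align 4 for checksum; checksum at 4 (size 4, align 4) → ends 8; proto at 8 (size 1, align 1) → ends 9; pad 1 to align 2 for window; window at 10 (size 2, align 2) → ends 12; total 12 bytes, alignment 4
prio at 0 (size 2, align 2) → ends 2
pid at 2 (size 1, align 1) → ends 3
pad 1 to align 4 for lock
lock at 4 (size 4, align 4) → ends 8
gid at 8 (size 8, align 4) → ends 16
uid at 16 (size 4, align 4) → ends 20
state at 20 (size 1, align 1) → ends 21
cpu at 21 (size 13, align 1) → ends 34
pad 2 to align 4 for refcount
refcount at 36 (size 12, align 4) → ends 48
within Info: window at 10
36 + 10 = 46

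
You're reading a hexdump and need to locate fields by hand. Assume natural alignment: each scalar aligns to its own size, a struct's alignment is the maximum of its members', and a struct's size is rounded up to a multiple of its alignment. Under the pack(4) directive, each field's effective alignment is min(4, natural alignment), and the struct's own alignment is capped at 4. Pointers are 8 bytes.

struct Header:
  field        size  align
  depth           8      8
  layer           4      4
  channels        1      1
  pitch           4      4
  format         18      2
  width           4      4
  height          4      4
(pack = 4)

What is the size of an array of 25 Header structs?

depth at 0 (size 8, align 4) → ends 8
layer at 8 (size 4, align 4) → ends 12
channels at 12 (size 1, align 1) → ends 13
pad 3 to align 4 for pitch
pitch at 16 (size 4, align 4) → ends 20
format at 20 (size 18, align 2) → ends 38
pad 2 to align 4 for width
width at 40 (size 4, align 4) → ends 44
height at 44 (size 4, align 4) → ends 48
total 48 bytes, alignment 4
array of 25: 25 × 48 = 1200

1200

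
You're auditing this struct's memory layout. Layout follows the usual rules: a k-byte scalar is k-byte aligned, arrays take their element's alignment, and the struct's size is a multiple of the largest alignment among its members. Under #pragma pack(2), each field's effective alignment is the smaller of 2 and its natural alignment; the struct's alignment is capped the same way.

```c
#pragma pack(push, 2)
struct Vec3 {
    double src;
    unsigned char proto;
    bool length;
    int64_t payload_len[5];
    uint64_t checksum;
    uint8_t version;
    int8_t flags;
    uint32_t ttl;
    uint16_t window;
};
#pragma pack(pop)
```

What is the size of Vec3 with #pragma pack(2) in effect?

66

0..8  src  (8B, 2-aligned)
8..9  proto  (1B, 1-aligned)
9..10  length  (1B, 1-aligned)
10..50  payload_len  (40B, 2-aligned)
50..58  checksum  (8B, 2-aligned)
58..59  version  (1B, 1-aligned)
59..60  flags  (1B, 1-aligned)
60..64  ttl  (4B, 2-aligned)
64..66  window  (2B, 2-aligned)
sizeof = 66, alignof = 2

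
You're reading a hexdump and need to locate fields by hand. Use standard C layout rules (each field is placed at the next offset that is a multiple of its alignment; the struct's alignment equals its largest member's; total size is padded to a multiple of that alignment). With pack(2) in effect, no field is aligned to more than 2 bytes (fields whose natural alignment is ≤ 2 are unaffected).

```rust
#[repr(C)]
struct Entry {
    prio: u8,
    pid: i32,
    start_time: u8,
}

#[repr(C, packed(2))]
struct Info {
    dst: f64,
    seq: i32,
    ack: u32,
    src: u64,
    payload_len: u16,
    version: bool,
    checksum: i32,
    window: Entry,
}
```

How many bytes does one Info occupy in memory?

Entry: prio at 0 (size 1, align 1) → ends 1; pad 3 to align 4 for pid; pid at 4 (size 4, align 4) → ends 8; start_time at 8 (size 1, align 1) → ends 9; tail pad 3 to reach multiple of 4; total 12 bytes, alignment 4
dst at 0 (size 8, align 2) → ends 8
seq at 8 (size 4, align 2) → ends 12
ack at 12 (size 4, align 2) → ends 16
src at 16 (size 8, align 2) → ends 24
payload_len at 24 (size 2, align 2) → ends 26
version at 26 (size 1, align 1) → ends 27
pad 1 to align 2 for checksum
checksum at 28 (size 4, align 2) → ends 32
window at 32 (size 12, align 2) → ends 44
total 44 bytes, alignment 2

44 bytes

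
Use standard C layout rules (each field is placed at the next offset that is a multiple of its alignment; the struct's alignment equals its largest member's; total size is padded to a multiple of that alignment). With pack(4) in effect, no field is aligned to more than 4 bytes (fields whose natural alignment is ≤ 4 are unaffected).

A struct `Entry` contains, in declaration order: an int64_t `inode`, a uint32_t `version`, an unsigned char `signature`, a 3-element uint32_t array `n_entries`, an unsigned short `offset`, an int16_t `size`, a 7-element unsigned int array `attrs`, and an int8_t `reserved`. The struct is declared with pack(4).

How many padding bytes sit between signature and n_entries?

3

inode at 0 (size 8, align 4) → ends 8
version at 8 (size 4, align 4) → ends 12
signature at 12 (size 1, align 1) → ends 13
pad 3 to align 4 for n_entries
n_entries at 16 (size 12, align 4) → ends 28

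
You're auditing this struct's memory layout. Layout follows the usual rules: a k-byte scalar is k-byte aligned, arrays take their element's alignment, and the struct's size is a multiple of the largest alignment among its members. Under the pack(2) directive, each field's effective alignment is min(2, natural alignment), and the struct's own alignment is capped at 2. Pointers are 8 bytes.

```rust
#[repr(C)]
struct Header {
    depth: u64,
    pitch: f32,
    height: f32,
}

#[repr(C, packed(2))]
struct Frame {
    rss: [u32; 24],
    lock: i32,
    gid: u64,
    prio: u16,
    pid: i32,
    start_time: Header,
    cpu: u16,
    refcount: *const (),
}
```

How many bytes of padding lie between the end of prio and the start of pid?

0

Header: 0..8  depth  (8B, 8-aligned); 8..12  pitch  (4B, 4-aligned); 12..16  height  (4B, 4-aligned); sizeof = 16, alignof = 8
0..96  rss  (96B, 2-aligned)
96..100  lock  (4B, 2-aligned)
100..108  gid  (8B, 2-aligned)
108..110  prio  (2B, 2-aligned)
110..114  pid  (4B, 2-aligned)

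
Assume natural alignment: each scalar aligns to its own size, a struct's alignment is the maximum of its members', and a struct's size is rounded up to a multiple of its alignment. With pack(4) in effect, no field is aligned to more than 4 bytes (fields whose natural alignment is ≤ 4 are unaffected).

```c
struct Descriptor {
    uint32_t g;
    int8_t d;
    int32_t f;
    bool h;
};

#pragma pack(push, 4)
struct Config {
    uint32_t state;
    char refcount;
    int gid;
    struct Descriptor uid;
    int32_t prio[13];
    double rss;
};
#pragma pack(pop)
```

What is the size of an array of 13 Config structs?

Descriptor: @0: g [4B, align 4] → 4; @4: d [1B, align 1] → 5; +3 pad (align 4); @8: f [4B, align 4] → 12; @12: h [1B, align 1] → 13; +3 tail pad (align 4); size 16, align 4
@0: state [4B, align 4] → 4
@4: refcount [1B, align 1] → 5
+3 pad (align 4)
@8: gid [4B, align 4] → 12
@12: uid [16B, align 4] → 28
@28: prio [52B, align 4] → 80
@80: rss [8B, align 4] → 88
size 88, align 4
array of 13: 13 × 88 = 1144

1144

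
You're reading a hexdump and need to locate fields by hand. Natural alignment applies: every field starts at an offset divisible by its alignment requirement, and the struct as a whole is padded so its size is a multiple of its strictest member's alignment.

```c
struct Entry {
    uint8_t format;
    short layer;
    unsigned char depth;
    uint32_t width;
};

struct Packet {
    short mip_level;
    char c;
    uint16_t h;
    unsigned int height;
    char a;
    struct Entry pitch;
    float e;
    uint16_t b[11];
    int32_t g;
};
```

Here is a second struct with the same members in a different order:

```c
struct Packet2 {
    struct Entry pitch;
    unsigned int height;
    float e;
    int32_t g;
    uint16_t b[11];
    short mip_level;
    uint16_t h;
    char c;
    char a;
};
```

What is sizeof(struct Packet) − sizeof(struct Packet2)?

8

Entry: format at 0 (size 1, align 1) → ends 1; pad 1 to align 2 for layer; layer at 2 (size 2, align 2) → ends 4; depth at 4 (size 1, align 1) → ends 5; pad 3 to align 4 for width; width at 8 (size 4, align 4) → ends 12; total 12 bytes, alignment 4
mip_level at 0 (size 2, align 2) → ends 2
c at 2 (size 1, align 1) → ends 3
pad 1 to align 2 for h
h at 4 (size 2, align 2) → ends 6
pad 2 to align 4 for height
height at 8 (size 4, align 4) → ends 12
a at 12 (size 1, align 1) → ends 13
pad 3 to align 4 for pitch
pitch at 16 (size 12, align 4) → ends 28
e at 28 (size 4, align 4) → ends 32
b at 32 (size 22, align 2) → ends 54
pad 2 to align 4 for g
g at 56 (size 4, align 4) → ends 60
total 60 bytes, alignment 4
— Packet2 —
pitch at 0 (size 12, align 4) → ends 12
height at 12 (size 4, align 4) → ends 16
e at 16 (size 4, align 4) → ends 20
g at 20 (size 4, align 4) → ends 24
b at 24 (size 22, align 2) → ends 46
mip_level at 46 (size 2, align 2) → ends 48
h at 48 (size 2, align 2) → ends 50
c at 50 (size 1, align 1) → ends 51
a at 51 (size 1, align 1) → ends 52
total 52 bytes, alignment 4
60 − 52 = 8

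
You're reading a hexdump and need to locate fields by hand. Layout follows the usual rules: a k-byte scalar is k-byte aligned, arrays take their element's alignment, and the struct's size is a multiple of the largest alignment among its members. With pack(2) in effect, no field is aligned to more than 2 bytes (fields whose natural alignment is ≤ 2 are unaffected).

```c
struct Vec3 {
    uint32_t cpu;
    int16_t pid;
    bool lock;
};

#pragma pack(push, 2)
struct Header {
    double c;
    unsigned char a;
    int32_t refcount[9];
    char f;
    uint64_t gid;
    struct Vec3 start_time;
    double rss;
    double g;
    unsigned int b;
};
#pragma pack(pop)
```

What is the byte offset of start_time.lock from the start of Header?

Vec3: cpu at 0 (size 4, align 4) → ends 4; pid at 4 (size 2, align 2) → ends 6; lock at 6 (size 1, align 1) → ends 7; tail pad 1 to reach multiple of 4; total 8 bytes, alignment 4
c at 0 (size 8, align 2) → ends 8
a at 8 (size 1, align 1) → ends 9
pad 1 to align 2 for refcount
refcount at 10 (size 36, align 2) → ends 46
f at 46 (size 1, align 1) → ends 47
pad 1 to align 2 for gid
gid at 48 (size 8, align 2) → ends 56
start_time at 56 (size 8, align 2) → ends 64
within Vec3: lock at 6
56 + 6 = 62

62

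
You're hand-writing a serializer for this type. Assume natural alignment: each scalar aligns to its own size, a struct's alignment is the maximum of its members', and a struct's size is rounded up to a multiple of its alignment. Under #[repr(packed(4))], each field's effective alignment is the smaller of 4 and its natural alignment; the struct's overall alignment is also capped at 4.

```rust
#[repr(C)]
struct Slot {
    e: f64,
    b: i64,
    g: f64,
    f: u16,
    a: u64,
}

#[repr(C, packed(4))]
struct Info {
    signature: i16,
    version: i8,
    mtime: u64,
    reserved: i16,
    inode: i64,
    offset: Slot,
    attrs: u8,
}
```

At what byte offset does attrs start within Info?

Slot: 0..8  e  (8B, 8-aligned); 8..16  b  (8B, 8-aligned); 16..24  g  (8B, 8-aligned); 24..26  f  (2B, 2-aligned); 26..32  -- padding (6B); 32..40  a  (8B, 8-aligned); sizeof = 40, alignof = 8
0..2  signature  (2B, 2-aligned)
2..3  version  (1B, 1-aligned)
3..4  -- padding (1B)
4..12  mtime  (8B, 4-aligned)
12..14  reserved  (2B, 2-aligned)
14..16  -- padding (2B)
16..24  inode  (8B, 4-aligned)
24..64  offset  (40B, 4-aligned)
64..65  attrs  (1B, 1-aligned)

64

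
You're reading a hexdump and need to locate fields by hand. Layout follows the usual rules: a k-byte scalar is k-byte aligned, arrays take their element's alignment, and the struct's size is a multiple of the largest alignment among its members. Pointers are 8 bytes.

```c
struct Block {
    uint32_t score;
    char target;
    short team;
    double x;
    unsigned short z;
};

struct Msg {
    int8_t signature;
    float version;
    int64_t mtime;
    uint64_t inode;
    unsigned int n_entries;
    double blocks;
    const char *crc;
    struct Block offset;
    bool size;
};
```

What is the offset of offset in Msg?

Block: 0..4  score  (4B, 4-aligned); 4..5  target  (1B, 1-aligned); 5..6  -- padding (1B); 6..8  team  (2B, 2-aligned); 8..16  x  (8B, 8-aligned); 16..18  z  (2B, 2-aligned); 18..24  -- tail padding (6B); sizeof = 24, alignof = 8
0..1  signature  (1B, 1-aligned)
1..4  -- padding (3B)
4..8  version  (4B, 4-aligned)
8..16  mtime  (8B, 8-aligned)
16..24  inode  (8B, 8-aligned)
24..28  n_entries  (4B, 4-aligned)
28..32  -- padding (4B)
32..40  blocks  (8B, 8-aligned)
40..48  crc  (8B, 8-aligned)
48..72  offset  (24B, 8-aligned)

48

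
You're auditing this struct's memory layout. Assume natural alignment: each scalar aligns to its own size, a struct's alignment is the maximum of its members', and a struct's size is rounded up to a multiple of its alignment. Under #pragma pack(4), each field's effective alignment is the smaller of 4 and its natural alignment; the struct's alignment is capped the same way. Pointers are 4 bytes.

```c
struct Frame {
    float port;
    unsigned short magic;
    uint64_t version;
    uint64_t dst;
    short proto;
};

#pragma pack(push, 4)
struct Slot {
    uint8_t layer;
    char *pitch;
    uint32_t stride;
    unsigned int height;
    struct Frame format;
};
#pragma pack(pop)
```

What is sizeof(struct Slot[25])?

Frame: 0..4  port  (4B, 4-aligned); 4..6  magic  (2B, 2-aligned); 6..8  -- padding (2B); 8..16  version  (8B, 8-aligned); 16..24  dst  (8B, 8-aligned); 24..26  proto  (2B, 2-aligned); 26..32  -- tail padding (6B); sizeof = 32, alignof = 8
0..1  layer  (1B, 1-aligned)
1..4  -- padding (3B)
4..8  pitch  (4B, 4-aligned)
8..12  stride  (4B, 4-aligned)
12..16  height  (4B, 4-aligned)
16..48  format  (32B, 4-aligned)
sizeof = 48, alignof = 4
array of 25: 25 × 48 = 1200

1200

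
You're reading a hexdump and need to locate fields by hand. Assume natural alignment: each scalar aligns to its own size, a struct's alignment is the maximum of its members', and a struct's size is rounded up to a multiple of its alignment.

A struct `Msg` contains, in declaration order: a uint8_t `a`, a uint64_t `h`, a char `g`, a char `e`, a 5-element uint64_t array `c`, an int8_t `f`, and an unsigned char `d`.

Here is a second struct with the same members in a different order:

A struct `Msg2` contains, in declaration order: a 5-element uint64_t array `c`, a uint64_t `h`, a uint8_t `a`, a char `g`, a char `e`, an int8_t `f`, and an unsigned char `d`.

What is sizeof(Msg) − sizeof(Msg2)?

16

0..1  a  (1B, 1-aligned)
1..8  -- padding (7B)
8..16  h  (8B, 8-aligned)
16..17  g  (1B, 1-aligned)
17..18  e  (1B, 1-aligned)
18..24  -- padding (6B)
24..64  c  (40B, 8-aligned)
64..65  f  (1B, 1-aligned)
65..66  d  (1B, 1-aligned)
66..72  -- tail padding (6B)
sizeof = 72, alignof = 8
— Msg2 —
0..40  c  (40B, 8-aligned)
40..48  h  (8B, 8-aligned)
48..49  a  (1B, 1-aligned)
49..50  g  (1B, 1-aligned)
50..51  e  (1B, 1-aligned)
51..52  f  (1B, 1-aligned)
52..53  d  (1B, 1-aligned)
53..56  -- tail padding (3B)
sizeof = 56, alignof = 8
72 − 56 = 16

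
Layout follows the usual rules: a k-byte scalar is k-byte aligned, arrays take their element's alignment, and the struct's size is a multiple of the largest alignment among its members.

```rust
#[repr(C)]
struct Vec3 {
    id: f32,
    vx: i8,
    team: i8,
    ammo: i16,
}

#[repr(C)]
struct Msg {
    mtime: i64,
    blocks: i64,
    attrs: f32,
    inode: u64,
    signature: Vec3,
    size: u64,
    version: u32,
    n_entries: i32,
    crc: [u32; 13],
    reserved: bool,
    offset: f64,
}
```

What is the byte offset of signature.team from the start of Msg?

37

Vec3: id at 0 (size 4, align 4) → ends 4; vx at 4 (size 1, align 1) → ends 5; team at 5 (size 1, align 1) → ends 6; ammo at 6 (size 2, align 2) → ends 8; total 8 bytes, alignment 4
mtime at 0 (size 8, align 8) → ends 8
blocks at 8 (size 8, align 8) → ends 16
attrs at 16 (size 4, align 4) → ends 20
pad 4 to align 8 for inode
inode at 24 (size 8, align 8) → ends 32
signature at 32 (size 8, align 4) → ends 40
within Vec3: team at 5
32 + 5 = 37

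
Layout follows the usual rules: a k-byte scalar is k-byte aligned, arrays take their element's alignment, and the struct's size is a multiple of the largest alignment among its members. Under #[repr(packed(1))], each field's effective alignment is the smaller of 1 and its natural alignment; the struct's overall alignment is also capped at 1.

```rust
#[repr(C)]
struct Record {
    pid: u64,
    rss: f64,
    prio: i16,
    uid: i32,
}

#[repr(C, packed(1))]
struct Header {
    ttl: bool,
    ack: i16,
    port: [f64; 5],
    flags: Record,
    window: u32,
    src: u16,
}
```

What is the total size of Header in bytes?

73 bytes

Record: 0..8  pid  (8B, 8-aligned); 8..16  rss  (8B, 8-aligned); 16..18  prio  (2B, 2-aligned); 18..20  -- padding (2B); 20..24  uid  (4B, 4-aligned); sizeof = 24, alignof = 8
0..1  ttl  (1B, 1-aligned)
1..3  ack  (2B, 1-aligned)
3..43  port  (40B, 1-aligned)
43..67  flags  (24B, 1-aligned)
67..71  window  (4B, 1-aligned)
71..73  src  (2B, 1-aligned)
sizeof = 73, alignof = 1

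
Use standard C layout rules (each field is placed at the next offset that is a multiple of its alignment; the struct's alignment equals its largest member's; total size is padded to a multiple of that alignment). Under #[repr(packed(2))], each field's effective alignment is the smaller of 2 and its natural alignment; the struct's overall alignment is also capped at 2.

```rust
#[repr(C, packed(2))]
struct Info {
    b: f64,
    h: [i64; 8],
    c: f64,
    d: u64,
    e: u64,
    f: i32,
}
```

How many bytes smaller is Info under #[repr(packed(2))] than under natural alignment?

natural layout:
  @0: b [8B, align 8] → 8
  @8: h [64B, align 8] → 72
  @72: c [8B, align 8] → 80
  @80: d [8B, align 8] → 88
  @88: e [8B, align 8] → 96
  @96: f [4B, align 4] → 100
  +4 tail pad (align 8)
  size 104, align 8
packed(2) layout:
  @0: b [8B, align 2] → 8
  @8: h [64B, align 2] → 72
  @72: c [8B, align 2] → 80
  @80: d [8B, align 2] → 88
  @88: e [8B, align 2] → 96
  @96: f [4B, align 2] → 100
  size 100, align 2
104 − 100 = 4

4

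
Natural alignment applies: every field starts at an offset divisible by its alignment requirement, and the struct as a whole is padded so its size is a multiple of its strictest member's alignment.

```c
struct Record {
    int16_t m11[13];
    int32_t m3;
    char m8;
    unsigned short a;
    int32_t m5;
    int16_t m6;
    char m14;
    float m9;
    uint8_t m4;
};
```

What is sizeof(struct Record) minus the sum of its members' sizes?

7

m11 at 0 (size 26, align 2) → ends 26
pad 2 to align 4 for m3
m3 at 28 (size 4, align 4) → ends 32
m8 at 32 (size 1, align 1) → ends 33
pad 1 to align 2 for a
a at 34 (size 2, align 2) → ends 36
m5 at 36 (size 4, align 4) → ends 40
m6 at 40 (size 2, align 2) → ends 42
m14 at 42 (size 1, align 1) → ends 43
pad 1 to align 4 for m9
m9 at 44 (size 4, align 4) → ends 48
m4 at 48 (size 1, align 1) → ends 49
tail pad 3 to reach multiple of 4
total 52 bytes, alignment 4
data bytes 45, size 52 → padding 7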